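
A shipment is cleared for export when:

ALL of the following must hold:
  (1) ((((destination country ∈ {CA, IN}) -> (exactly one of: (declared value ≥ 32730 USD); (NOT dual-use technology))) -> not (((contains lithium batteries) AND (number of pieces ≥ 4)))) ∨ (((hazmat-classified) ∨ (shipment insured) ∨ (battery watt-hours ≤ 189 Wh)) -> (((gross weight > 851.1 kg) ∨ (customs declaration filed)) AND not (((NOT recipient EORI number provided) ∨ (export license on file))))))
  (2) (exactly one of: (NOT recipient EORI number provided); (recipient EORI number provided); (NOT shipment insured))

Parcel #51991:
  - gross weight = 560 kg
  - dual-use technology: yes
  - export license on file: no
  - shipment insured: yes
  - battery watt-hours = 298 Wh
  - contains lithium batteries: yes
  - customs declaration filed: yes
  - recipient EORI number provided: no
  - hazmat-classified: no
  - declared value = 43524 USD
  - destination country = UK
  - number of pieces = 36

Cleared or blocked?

Blocked

Atomic conditions:
  destination country ∈ {CA, IN}: UK is not in the set → false
  declared value ≥ 32730 USD: 43524 ≥ 32730 is true
  NOT dual-use technology: yes → false
  contains lithium batteries: yes → true
  number of pieces ≥ 4: 36 ≥ 4 is true
  hazmat-classified: no → false
  shipment insured: yes → true
  battery watt-hours ≤ 189 Wh: 298 ≤ 189 is false
  gross weight > 851.1 kg: 560 > 851.1 is false
  customs declaration filed: yes → true
  NOT recipient EORI number provided: no → true
  export license on file: no → false
  recipient EORI number provided: no → false
  NOT shipment insured: yes → false
Combine:
[1.1.1.2] exactly-one(true, false) = true
[1.1.1] false → true (antecedent false ⇒ implication holds) = true
[1.1.2.1] true AND true = true
[1.1.2] NOT true = false
[1.1] true → false = false
[1.2.1] false OR true OR false = true
[1.2.2.1] false OR true = true
[1.2.2.2.1] true OR false = true
[1.2.2.2] NOT true = false
[1.2.2] true AND false = false
[1.2] true → false = false
[1] false OR false = false
[2] exactly-one(true, false, false) = true
[root] false AND true = false
Overall: false → blocked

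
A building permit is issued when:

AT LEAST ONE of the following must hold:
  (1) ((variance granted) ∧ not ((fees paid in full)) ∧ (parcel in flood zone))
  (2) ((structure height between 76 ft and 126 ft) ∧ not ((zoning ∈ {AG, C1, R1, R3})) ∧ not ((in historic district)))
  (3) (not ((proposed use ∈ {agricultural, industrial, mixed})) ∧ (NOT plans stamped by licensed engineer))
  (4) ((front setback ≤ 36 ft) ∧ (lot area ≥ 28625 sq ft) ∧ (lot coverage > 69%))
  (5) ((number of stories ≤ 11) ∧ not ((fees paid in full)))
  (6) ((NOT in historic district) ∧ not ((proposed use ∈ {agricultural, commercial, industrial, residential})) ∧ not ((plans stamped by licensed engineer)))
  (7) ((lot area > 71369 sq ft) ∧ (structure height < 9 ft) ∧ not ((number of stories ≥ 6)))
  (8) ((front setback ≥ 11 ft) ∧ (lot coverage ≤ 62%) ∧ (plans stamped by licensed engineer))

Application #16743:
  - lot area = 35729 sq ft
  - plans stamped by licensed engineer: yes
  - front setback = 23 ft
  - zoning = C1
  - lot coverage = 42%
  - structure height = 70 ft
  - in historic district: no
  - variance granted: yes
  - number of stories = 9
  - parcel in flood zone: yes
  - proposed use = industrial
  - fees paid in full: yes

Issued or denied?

Atomic conditions:
  variance granted: yes → true
  fees paid in full: yes → true
  parcel in flood zone: yes → true
  structure height between 76 ft and 126 ft: 70 in [76, 126] is false
  zoning ∈ {AG, C1, R1, R3}: C1 is in the set → true
  in historic district: no → false
  proposed use ∈ {agricultural, industrial, mixed}: industrial is in the set → true
  NOT plans stamped by licensed engineer: yes → false
  front setback ≤ 36 ft: 23 ≤ 36 is true
  lot area ≥ 28625 sq ft: 35729 ≥ 28625 is true
  lot coverage > 69%: 42 > 69 is false
  number of stories ≤ 11: 9 ≤ 11 is true
  NOT in historic district: no → true
  proposed use ∈ {agricultural, commercial, industrial, residential}: industrial is in the set → true
  plans stamped by licensed engineer: yes → true
  lot area > 71369 sq ft: 35729 > 71369 is false
  structure height < 9 ft: 70 < 9 is false
  number of stories ≥ 6: 9 ≥ 6 is true
  front setback ≥ 11 ft: 23 ≥ 11 is true
  lot coverage ≤ 62%: 42 ≤ 62 is true
Combine:
[1.2] NOT true = false
[1] true AND false AND true = false
[2.2] NOT true = false
[2.3] NOT false = true
[2] false AND false AND true = false
[3.1] NOT true = false
[3] false AND false = false
[4] true AND true AND false = false
[5.2] NOT true = false
[5] true AND false = false
[6.2] NOT true = false
[6.3] NOT true = false
[6] true AND false AND false = false
[7.3] NOT true = false
[7] false AND false AND false = false
[8] true AND true AND true = true
[root] false OR false OR false OR false OR false OR false OR false OR true = true
Overall: true → issued

Issued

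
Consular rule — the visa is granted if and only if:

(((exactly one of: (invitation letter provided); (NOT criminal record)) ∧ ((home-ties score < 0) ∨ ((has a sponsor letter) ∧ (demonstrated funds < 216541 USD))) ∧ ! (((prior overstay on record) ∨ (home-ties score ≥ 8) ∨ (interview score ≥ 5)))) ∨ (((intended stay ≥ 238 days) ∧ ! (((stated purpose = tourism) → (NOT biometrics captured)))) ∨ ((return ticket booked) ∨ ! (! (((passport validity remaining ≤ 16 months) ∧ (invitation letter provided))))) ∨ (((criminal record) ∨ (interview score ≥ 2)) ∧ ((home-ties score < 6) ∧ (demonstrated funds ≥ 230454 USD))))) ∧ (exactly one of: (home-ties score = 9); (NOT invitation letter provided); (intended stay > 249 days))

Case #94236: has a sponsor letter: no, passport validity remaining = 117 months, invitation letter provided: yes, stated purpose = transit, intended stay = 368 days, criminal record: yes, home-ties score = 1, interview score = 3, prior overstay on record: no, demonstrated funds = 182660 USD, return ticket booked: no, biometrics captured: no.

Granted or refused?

Refused

Atomic conditions:
  invitation letter provided: yes → true
  NOT criminal record: yes → false
  home-ties score < 0: 1 < 0 is false
  has a sponsor letter: no → false
  demonstrated funds < 216541 USD: 182660 < 216541 is true
  prior overstay on record: no → false
  home-ties score ≥ 8: 1 ≥ 8 is false
  interview score ≥ 5: 3 ≥ 5 is false
  intended stay ≥ 238 days: 368 ≥ 238 is true
  stated purpose = tourism: transit == tourism is false
  NOT biometrics captured: no → true
  return ticket booked: no → false
  passport validity remaining ≤ 16 months: 117 ≤ 16 is false
  criminal record: yes → true
  interview score ≥ 2: 3 ≥ 2 is true
  home-ties score < 6: 1 < 6 is true
  demonstrated funds ≥ 230454 USD: 182660 ≥ 230454 is false
  home-ties score = 9: 1 == 9 is false
  NOT invitation letter provided: yes → false
  intended stay > 249 days: 368 > 249 is true
Combine:
[1.1.1] exactly-one(true, false) = true
[1.1.2.2] false AND true = false
[1.1.2] false OR false = false
[1.1.3.1] false OR false OR false = false
[1.1.3] NOT false = true
[1.1] true AND false AND true = false
[1.2.1.2.1] false → true (antecedent false ⇒ implication holds) = true
[1.2.1.2] NOT true = false
[1.2.1] true AND false = false
[1.2.2.2.1.1] false AND true = false
[1.2.2.2.1] NOT false = true
[1.2.2.2] NOT true = false
[1.2.2] false OR false = false
[1.2.3.1] true OR true = true
[1.2.3.2] true AND false = false
[1.2.3] true AND false = false
[1.2] false OR false OR false = false
[1] false OR false = false
[2] exactly-one(false, false, true) = true
[root] false AND true = false
Overall: false → refused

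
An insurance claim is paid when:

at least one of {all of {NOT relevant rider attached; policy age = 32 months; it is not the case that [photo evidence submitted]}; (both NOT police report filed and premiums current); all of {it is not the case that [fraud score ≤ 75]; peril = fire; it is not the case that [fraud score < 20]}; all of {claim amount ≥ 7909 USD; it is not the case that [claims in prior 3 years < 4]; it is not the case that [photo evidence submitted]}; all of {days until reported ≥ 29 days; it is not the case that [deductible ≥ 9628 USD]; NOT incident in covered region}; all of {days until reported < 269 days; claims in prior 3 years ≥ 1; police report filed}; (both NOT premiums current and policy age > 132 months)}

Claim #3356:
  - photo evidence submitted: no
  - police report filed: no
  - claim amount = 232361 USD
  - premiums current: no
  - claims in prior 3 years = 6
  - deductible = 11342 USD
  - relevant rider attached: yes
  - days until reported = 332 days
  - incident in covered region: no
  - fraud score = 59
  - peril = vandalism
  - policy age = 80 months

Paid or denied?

Atomic conditions:
  NOT relevant rider attached: yes → false
  policy age = 32 months: 80 == 32 is false
  photo evidence submitted: no → false
  NOT police report filed: no → true
  premiums current: no → false
  fraud score ≤ 75: 59 ≤ 75 is true
  peril = fire: vandalism == fire is false
  fraud score < 20: 59 < 20 is false
  claim amount ≥ 7909 USD: 232361 ≥ 7909 is true
  claims in prior 3 years < 4: 6 < 4 is false
  days until reported ≥ 29 days: 332 ≥ 29 is true
  deductible ≥ 9628 USD: 11342 ≥ 9628 is true
  NOT incident in covered region: no → true
  days until reported < 269 days: 332 < 269 is false
  claims in prior 3 years ≥ 1: 6 ≥ 1 is true
  police report filed: no → false
  NOT premiums current: no → true
  policy age > 132 months: 80 > 132 is false
Combine:
[1.3] NOT false = true
[1] false AND false AND true = false
[2] true AND false = false
[3.1] NOT true = false
[3.3] NOT false = true
[3] false AND false AND true = false
[4.2] NOT false = true
[4.3] NOT false = true
[4] true AND true AND true = true
[5.2] NOT true = false
[5] true AND false AND true = false
[6] false AND true AND false = false
[7] true AND false = false
[root] false OR false OR false OR true OR false OR false OR false = true
Overall: true → paid

Paid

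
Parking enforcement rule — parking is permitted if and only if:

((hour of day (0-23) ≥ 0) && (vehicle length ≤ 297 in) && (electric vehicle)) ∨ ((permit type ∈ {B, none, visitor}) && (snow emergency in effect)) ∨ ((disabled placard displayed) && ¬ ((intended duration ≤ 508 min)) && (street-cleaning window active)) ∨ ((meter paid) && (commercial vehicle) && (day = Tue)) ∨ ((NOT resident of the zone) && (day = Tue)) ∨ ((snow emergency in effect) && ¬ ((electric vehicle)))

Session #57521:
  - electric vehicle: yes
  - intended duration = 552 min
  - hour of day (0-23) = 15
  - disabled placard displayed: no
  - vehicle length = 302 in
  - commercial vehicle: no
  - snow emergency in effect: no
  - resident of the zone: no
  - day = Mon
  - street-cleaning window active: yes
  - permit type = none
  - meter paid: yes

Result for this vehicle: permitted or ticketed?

Atomic conditions:
  hour of day (0-23) ≥ 0: 15 ≥ 0 is true
  vehicle length ≤ 297 in: 302 ≤ 297 is false
  electric vehicle: yes → true
  permit type ∈ {B, none, visitor}: none is in the set → true
  snow emergency in effect: no → false
  disabled placard displayed: no → false
  intended duration ≤ 508 min: 552 ≤ 508 is false
  street-cleaning window active: yes → true
  meter paid: yes → true
  commercial vehicle: no → false
  day = Tue: Mon == Tue is false
  NOT resident of the zone: no → true
Combine:
[1] true AND false AND true = false
[2] true AND false = false
[3.2] NOT false = true
[3] false AND true AND true = false
[4] true AND false AND false = false
[5] true AND false = false
[6.2] NOT true = false
[6] false AND false = false
[root] false OR false OR false OR false OR false OR false = false
Overall: false → ticketed

Ticketed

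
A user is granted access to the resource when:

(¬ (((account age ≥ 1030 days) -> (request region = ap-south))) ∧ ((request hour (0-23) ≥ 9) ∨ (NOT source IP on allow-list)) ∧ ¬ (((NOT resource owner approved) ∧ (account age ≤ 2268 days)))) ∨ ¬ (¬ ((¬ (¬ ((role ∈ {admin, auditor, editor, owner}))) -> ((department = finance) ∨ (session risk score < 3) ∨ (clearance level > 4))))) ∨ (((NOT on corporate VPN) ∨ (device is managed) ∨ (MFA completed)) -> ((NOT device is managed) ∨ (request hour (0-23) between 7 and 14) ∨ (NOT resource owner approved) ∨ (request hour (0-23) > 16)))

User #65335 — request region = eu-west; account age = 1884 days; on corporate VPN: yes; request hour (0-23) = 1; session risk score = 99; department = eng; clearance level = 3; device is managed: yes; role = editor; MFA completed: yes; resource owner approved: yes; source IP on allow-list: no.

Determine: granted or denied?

Granted

Atomic conditions:
  account age ≥ 1030 days: 1884 ≥ 1030 is true
  request region = ap-south: eu-west == ap-south is false
  request hour (0-23) ≥ 9: 1 ≥ 9 is false
  NOT source IP on allow-list: no → true
  NOT resource owner approved: yes → false
  account age ≤ 2268 days: 1884 ≤ 2268 is true
  role ∈ {admin, auditor, editor, owner}: editor is in the set → true
  department = finance: eng == finance is false
  session risk score < 3: 99 < 3 is false
  clearance level > 4: 3 > 4 is false
  NOT on corporate VPN: yes → false
  device is managed: yes → true
  MFA completed: yes → true
  NOT device is managed: yes → false
  request hour (0-23) between 7 and 14: 1 in [7, 14] is false
  request hour (0-23) > 16: 1 > 16 is false
Combine:
[1.1.1] true → false = false
[1.1] NOT false = true
[1.2] false OR true = true
[1.3.1] false AND true = false
[1.3] NOT false = true
[1] true AND true AND true = true
[2.1.1.1.1] NOT true = false
[2.1.1.1] NOT false = true
[2.1.1.2] false OR false OR false = false
[2.1.1] true → false = false
[2.1] NOT false = true
[2] NOT true = false
[3.1] false OR true OR true = true
[3.2] false OR false OR false OR false = false
[3] true → false = false
[root] true OR false OR false = true
Overall: true → granted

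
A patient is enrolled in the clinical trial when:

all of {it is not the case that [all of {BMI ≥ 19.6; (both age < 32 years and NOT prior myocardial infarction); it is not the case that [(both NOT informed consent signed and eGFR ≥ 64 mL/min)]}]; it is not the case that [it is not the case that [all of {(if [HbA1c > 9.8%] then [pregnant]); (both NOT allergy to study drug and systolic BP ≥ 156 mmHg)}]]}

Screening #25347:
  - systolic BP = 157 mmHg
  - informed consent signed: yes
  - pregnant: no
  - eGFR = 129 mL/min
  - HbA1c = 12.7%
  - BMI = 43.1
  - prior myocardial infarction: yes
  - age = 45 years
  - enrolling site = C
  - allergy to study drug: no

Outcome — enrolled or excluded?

Excluded

Atomic conditions:
  BMI ≥ 19.6: 43.1 ≥ 19.6 is true
  age < 32 years: 45 < 32 is false
  NOT prior myocardial infarction: yes → false
  NOT informed consent signed: yes → false
  eGFR ≥ 64 mL/min: 129 ≥ 64 is true
  HbA1c > 9.8%: 12.7 > 9.8 is true
  pregnant: no → false
  NOT allergy to study drug: no → true
  systolic BP ≥ 156 mmHg: 157 ≥ 156 is true
Combine:
[1.1.2] false AND false = false
[1.1.3.1] false AND true = false
[1.1.3] NOT false = true
[1.1] true AND false AND true = false
[1] NOT false = true
[2.1.1.1] true → false = false
[2.1.1.2] true AND true = true
[2.1.1] false AND true = false
[2.1] NOT false = true
[2] NOT true = false
[root] true AND false = false
Overall: false → excluded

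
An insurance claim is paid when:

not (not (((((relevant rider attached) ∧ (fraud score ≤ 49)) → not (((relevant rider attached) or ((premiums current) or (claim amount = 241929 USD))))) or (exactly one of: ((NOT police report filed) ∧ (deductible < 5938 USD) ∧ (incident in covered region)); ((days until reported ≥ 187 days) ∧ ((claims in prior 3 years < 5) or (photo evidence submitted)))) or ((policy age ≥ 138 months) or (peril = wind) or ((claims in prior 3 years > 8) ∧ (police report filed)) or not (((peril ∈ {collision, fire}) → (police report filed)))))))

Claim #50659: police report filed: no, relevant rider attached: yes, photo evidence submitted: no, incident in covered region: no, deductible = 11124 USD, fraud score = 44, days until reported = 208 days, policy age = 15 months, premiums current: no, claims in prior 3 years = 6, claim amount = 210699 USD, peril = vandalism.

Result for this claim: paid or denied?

Atomic conditions:
  relevant rider attached: yes → true
  fraud score ≤ 49: 44 ≤ 49 is true
  premiums current: no → false
  claim amount = 241929 USD: 210699 == 241929 is false
  NOT police report filed: no → true
  deductible < 5938 USD: 11124 < 5938 is false
  incident in covered region: no → false
  days until reported ≥ 187 days: 208 ≥ 187 is true
  claims in prior 3 years < 5: 6 < 5 is false
  photo evidence submitted: no → false
  policy age ≥ 138 months: 15 ≥ 138 is false
  peril = wind: vandalism == wind is false
  claims in prior 3 years > 8: 6 > 8 is false
  police report filed: no → false
  peril ∈ {collision, fire}: vandalism is not in the set → false
Combine:
[1.1.1.1] true AND true = true
[1.1.1.2.1.2] false OR false = false
[1.1.1.2.1] true OR false = true
[1.1.1.2] NOT true = false
[1.1.1] true → false = false
[1.1.2.1] true AND false AND false = false
[1.1.2.2.2] false OR false = false
[1.1.2.2] true AND false = false
[1.1.2] exactly-one(false, false) = false
[1.1.3.3] false AND false = false
[1.1.3.4.1] false → false (antecedent false ⇒ implication holds) = true
[1.1.3.4] NOT true = false
[1.1.3] false OR false OR false OR false = false
[1.1] false OR false OR false = false
[1] NOT false = true
[root] NOT true = false
Overall: false → denied

Denied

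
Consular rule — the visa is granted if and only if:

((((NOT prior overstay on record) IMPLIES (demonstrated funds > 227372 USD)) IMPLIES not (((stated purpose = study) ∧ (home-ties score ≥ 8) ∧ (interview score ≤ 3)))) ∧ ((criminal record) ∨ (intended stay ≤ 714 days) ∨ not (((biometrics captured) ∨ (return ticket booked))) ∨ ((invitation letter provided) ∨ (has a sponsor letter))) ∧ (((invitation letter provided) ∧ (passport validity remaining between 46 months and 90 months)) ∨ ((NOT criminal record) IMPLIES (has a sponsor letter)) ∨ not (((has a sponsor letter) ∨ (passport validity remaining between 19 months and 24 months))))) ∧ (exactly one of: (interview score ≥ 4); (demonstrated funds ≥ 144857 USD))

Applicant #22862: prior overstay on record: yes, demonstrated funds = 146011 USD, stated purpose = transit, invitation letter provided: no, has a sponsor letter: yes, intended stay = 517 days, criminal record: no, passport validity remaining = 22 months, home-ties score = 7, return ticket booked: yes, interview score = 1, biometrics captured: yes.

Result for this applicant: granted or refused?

Granted

Atomic conditions:
  NOT prior overstay on record: yes → false
  demonstrated funds > 227372 USD: 146011 > 227372 is false
  stated purpose = study: transit == study is false
  home-ties score ≥ 8: 7 ≥ 8 is false
  interview score ≤ 3: 1 ≤ 3 is true
  criminal record: no → false
  intended stay ≤ 714 days: 517 ≤ 714 is true
  biometrics captured: yes → true
  return ticket booked: yes → true
  invitation letter provided: no → false
  has a sponsor letter: yes → true
  passport validity remaining between 46 months and 90 months: 22 in [46, 90] is false
  NOT criminal record: no → true
  passport validity remaining between 19 months and 24 months: 22 in [19, 24] is true
  interview score ≥ 4: 1 ≥ 4 is false
  demonstrated funds ≥ 144857 USD: 146011 ≥ 144857 is true
Combine:
[1.1.1] false → false (antecedent false ⇒ implication holds) = true
[1.1.2.1] false AND false AND true = false
[1.1.2] NOT false = true
[1.1] true → true = true
[1.2.3.1] true OR true = true
[1.2.3] NOT true = false
[1.2.4] false OR true = true
[1.2] false OR true OR false OR true = true
[1.3.1] false AND false = false
[1.3.2] true → true = true
[1.3.3.1] true OR true = true
[1.3.3] NOT true = false
[1.3] false OR true OR false = true
[1] true AND true AND true = true
[2] exactly-one(false, true) = true
[root] true AND true = true
Overall: true → granted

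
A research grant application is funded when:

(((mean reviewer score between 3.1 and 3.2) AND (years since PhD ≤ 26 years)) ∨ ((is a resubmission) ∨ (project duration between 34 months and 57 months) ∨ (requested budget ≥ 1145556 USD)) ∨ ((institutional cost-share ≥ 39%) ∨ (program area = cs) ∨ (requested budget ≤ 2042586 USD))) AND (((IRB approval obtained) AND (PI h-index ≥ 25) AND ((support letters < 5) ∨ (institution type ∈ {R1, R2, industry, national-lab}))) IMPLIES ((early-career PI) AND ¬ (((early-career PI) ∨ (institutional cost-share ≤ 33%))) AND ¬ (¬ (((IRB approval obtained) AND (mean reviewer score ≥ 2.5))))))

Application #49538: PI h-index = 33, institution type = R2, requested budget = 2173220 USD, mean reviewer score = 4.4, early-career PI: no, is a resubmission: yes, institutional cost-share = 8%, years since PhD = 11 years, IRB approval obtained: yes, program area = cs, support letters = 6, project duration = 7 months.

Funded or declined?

Atomic conditions:
  mean reviewer score between 3.1 and 3.2: 4.4 in [3.1, 3.2] is false
  years since PhD ≤ 26 years: 11 ≤ 26 is true
  is a resubmission: yes → true
  project duration between 34 months and 57 months: 7 in [34, 57] is false
  requested budget ≥ 1145556 USD: 2173220 ≥ 1145556 is true
  institutional cost-share ≥ 39%: 8 ≥ 39 is false
  program area = cs: cs == cs is true
  requested budget ≤ 2042586 USD: 2173220 ≤ 2042586 is false
  IRB approval obtained: yes → true
  PI h-index ≥ 25: 33 ≥ 25 is true
  support letters < 5: 6 < 5 is false
  institution type ∈ {R1, R2, industry, national-lab}: R2 is in the set → true
  early-career PI: no → false
  institutional cost-share ≤ 33%: 8 ≤ 33 is true
  mean reviewer score ≥ 2.5: 4.4 ≥ 2.5 is true
Combine:
[1.1] false AND true = false
[1.2] true OR false OR true = true
[1.3] false OR true OR false = true
[1] false OR true OR true = true
[2.1.3] false OR true = true
[2.1] true AND true AND true = true
[2.2.2.1] false OR true = true
[2.2.2] NOT true = false
[2.2.3.1.1] true AND true = true
[2.2.3.1] NOT true = false
[2.2.3] NOT false = true
[2.2] false AND false AND true = false
[2] true → false = false
[root] true AND false = false
Overall: false → declined

Declined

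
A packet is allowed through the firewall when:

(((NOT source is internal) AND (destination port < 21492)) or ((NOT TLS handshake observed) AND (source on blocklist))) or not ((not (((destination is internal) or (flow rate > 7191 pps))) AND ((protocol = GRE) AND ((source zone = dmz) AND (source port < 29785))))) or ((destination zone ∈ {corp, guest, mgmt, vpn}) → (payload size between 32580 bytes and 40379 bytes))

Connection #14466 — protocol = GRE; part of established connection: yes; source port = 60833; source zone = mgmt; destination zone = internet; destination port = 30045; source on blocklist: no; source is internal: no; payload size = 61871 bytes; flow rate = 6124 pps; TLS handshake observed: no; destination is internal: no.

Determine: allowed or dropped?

Allowed

Atomic conditions:
  NOT source is internal: no → true
  destination port < 21492: 30045 < 21492 is false
  NOT TLS handshake observed: no → true
  source on blocklist: no → false
  destination is internal: no → false
  flow rate > 7191 pps: 6124 > 7191 is false
  protocol = GRE: GRE == GRE is true
  source zone = dmz: mgmt == dmz is false
  source port < 29785: 60833 < 29785 is false
  destination zone ∈ {corp, guest, mgmt, vpn}: internet is not in the set → false
  payload size between 32580 bytes and 40379 bytes: 61871 in [32580, 40379] is false
Combine:
[1.1] true AND false = false
[1.2] true AND false = false
[1] false OR false = false
[2.1.1.1] false OR false = false
[2.1.1] NOT false = true
[2.1.2.2] false AND false = false
[2.1.2] true AND false = false
[2.1] true AND false = false
[2] NOT false = true
[3] false → false (antecedent false ⇒ implication holds) = true
[root] false OR true OR true = true
Overall: true → allowed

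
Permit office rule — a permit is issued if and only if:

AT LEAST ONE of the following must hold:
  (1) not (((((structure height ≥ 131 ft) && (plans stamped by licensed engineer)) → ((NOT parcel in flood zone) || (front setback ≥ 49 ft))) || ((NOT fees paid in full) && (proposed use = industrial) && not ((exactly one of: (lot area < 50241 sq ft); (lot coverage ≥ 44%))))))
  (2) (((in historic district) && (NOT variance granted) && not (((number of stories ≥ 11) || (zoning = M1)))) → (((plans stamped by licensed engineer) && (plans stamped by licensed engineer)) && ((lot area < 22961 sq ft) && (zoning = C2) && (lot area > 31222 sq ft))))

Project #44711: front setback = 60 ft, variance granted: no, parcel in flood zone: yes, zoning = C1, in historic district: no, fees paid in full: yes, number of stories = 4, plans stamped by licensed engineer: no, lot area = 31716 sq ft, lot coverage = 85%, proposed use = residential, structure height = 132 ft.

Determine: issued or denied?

Atomic conditions:
  structure height ≥ 131 ft: 132 ≥ 131 is true
  plans stamped by licensed engineer: no → false
  NOT parcel in flood zone: yes → false
  front setback ≥ 49 ft: 60 ≥ 49 is true
  NOT fees paid in full: yes → false
  proposed use = industrial: residential == industrial is false
  lot area < 50241 sq ft: 31716 < 50241 is true
  lot coverage ≥ 44%: 85 ≥ 44 is true
  in historic district: no → false
  NOT variance granted: no → true
  number of stories ≥ 11: 4 ≥ 11 is false
  zoning = M1: C1 == M1 is false
  lot area < 22961 sq ft: 31716 < 22961 is false
  zoning = C2: C1 == C2 is false
  lot area > 31222 sq ft: 31716 > 31222 is true
Combine:
[1.1.1.1] true AND false = false
[1.1.1.2] false OR true = true
[1.1.1] false → true (antecedent false ⇒ implication holds) = true
[1.1.2.3.1] exactly-one(true, true) = false
[1.1.2.3] NOT false = true
[1.1.2] false AND false AND true = false
[1.1] true OR false = true
[1] NOT true = false
[2.1.3.1] false OR false = false
[2.1.3] NOT false = true
[2.1] false AND true AND true = false
[2.2.1] false AND false = false
[2.2.2] false AND false AND true = false
[2.2] false AND false = false
[2] false → false (antecedent false ⇒ implication holds) = true
[root] false OR true = true
Overall: true → issued

Issued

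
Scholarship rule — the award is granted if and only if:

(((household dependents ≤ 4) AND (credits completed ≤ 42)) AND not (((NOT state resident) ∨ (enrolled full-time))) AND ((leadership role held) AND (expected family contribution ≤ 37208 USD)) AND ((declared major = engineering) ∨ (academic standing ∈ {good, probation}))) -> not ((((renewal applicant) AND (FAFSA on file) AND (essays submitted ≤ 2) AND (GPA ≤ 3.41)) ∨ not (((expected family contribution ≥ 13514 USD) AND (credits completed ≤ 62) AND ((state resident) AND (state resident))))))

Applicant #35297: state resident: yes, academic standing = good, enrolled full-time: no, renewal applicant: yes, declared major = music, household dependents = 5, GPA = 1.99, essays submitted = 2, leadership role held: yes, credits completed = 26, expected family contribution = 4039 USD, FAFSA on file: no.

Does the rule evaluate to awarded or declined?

Atomic conditions:
  household dependents ≤ 4: 5 ≤ 4 is false
  credits completed ≤ 42: 26 ≤ 42 is true
  NOT state resident: yes → false
  enrolled full-time: no → false
  leadership role held: yes → true
  expected family contribution ≤ 37208 USD: 4039 ≤ 37208 is true
  declared major = engineering: music == engineering is false
  academic standing ∈ {good, probation}: good is in the set → true
  renewal applicant: yes → true
  FAFSA on file: no → false
  essays submitted ≤ 2: 2 ≤ 2 is true
  GPA ≤ 3.41: 1.99 ≤ 3.41 is true
  expected family contribution ≥ 13514 USD: 4039 ≥ 13514 is false
  credits completed ≤ 62: 26 ≤ 62 is true
  state resident: yes → true
Combine:
[1.1] false AND true = false
[1.2.1] false OR false = false
[1.2] NOT false = true
[1.3] true AND true = true
[1.4] false OR true = true
[1] false AND true AND true AND true = false
[2.1.1] true AND false AND true AND true = false
[2.1.2.1.3] true AND true = true
[2.1.2.1] false AND true AND true = false
[2.1.2] NOT false = true
[2.1] false OR true = true
[2] NOT true = false
[root] false → false (antecedent false ⇒ implication holds) = true
Overall: true → awarded

Awarded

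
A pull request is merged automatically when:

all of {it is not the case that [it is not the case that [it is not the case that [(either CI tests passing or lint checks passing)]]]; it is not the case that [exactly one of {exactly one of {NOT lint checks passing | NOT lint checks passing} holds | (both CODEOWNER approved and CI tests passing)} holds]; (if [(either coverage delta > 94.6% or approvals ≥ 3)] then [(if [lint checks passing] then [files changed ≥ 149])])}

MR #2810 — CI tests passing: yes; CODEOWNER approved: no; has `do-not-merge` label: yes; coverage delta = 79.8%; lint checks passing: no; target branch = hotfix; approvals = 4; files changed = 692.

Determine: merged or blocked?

Blocked

Atomic conditions:
  CI tests passing: yes → true
  lint checks passing: no → false
  NOT lint checks passing: no → true
  CODEOWNER approved: no → false
  coverage delta > 94.6%: 79.8 > 94.6 is false
  approvals ≥ 3: 4 ≥ 3 is true
  files changed ≥ 149: 692 ≥ 149 is true
Combine:
[1.1.1.1] true OR false = true
[1.1.1] NOT true = false
[1.1] NOT false = true
[1] NOT true = false
[2.1.1] exactly-one(true, true) = false
[2.1.2] false AND true = false
[2.1] exactly-one(false, false) = false
[2] NOT false = true
[3.1] false OR true = true
[3.2] false → true (antecedent false ⇒ implication holds) = true
[3] true → true = true
[root] false AND true AND true = false
Overall: false → blocked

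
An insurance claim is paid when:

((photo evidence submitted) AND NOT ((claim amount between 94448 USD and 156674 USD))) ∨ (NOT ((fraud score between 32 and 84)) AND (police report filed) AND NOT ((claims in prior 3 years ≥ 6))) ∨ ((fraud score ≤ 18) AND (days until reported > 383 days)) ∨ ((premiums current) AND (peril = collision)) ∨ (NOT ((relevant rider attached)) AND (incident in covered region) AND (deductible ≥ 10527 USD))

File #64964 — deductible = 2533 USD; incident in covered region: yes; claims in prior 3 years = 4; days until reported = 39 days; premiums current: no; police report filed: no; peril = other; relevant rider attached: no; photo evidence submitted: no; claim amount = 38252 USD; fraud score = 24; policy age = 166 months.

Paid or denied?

Atomic conditions:
  photo evidence submitted: no → false
  claim amount between 94448 USD and 156674 USD: 38252 in [94448, 156674] is false
  fraud score between 32 and 84: 24 in [32, 84] is false
  police report filed: no → false
  claims in prior 3 years ≥ 6: 4 ≥ 6 is false
  fraud score ≤ 18: 24 ≤ 18 is false
  days until reported > 383 days: 39 > 383 is false
  premiums current: no → false
  peril = collision: other == collision is false
  relevant rider attached: no → false
  incident in covered region: yes → true
  deductible ≥ 10527 USD: 2533 ≥ 10527 is false
Combine:
[1.2] NOT false = true
[1] false AND true = false
[2.1] NOT false = true
[2.3] NOT false = true
[2] true AND false AND true = false
[3] false AND false = false
[4] false AND false = false
[5.1] NOT false = true
[5] true AND true AND false = false
[root] false OR false OR false OR false OR false = false
Overall: false → denied

Denied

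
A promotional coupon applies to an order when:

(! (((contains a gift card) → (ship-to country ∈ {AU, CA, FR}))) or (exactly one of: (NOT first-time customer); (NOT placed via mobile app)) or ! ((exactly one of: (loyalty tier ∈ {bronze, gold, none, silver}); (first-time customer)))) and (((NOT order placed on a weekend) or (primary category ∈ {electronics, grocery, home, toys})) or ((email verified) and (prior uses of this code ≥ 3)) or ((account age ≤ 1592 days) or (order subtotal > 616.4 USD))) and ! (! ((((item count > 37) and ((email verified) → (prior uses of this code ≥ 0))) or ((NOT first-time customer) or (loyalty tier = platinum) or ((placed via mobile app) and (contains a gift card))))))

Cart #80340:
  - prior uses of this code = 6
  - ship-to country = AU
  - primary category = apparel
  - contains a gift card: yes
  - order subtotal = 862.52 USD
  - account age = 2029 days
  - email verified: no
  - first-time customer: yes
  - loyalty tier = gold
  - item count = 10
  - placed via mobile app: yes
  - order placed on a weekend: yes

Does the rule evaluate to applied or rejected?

Atomic conditions:
  contains a gift card: yes → true
  ship-to country ∈ {AU, CA, FR}: AU is in the set → true
  NOT first-time customer: yes → false
  NOT placed via mobile app: yes → false
  loyalty tier ∈ {bronze, gold, none, silver}: gold is in the set → true
  first-time customer: yes → true
  NOT order placed on a weekend: yes → false
  primary category ∈ {electronics, grocery, home, toys}: apparel is not in the set → false
  email verified: no → false
  prior uses of this code ≥ 3: 6 ≥ 3 is true
  account age ≤ 1592 days: 2029 ≤ 1592 is false
  order subtotal > 616.4 USD: 862.52 > 616.4 is true
  item count > 37: 10 > 37 is false
  prior uses of this code ≥ 0: 6 ≥ 0 is true
  loyalty tier = platinum: gold == platinum is false
  placed via mobile app: yes → true
Combine:
[1.1.1] true → true = true
[1.1] NOT true = false
[1.2] exactly-one(false, false) = false
[1.3.1] exactly-one(true, true) = false
[1.3] NOT false = true
[1] false OR false OR true = true
[2.1] false OR false = false
[2.2] false AND true = false
[2.3] false OR true = true
[2] false OR false OR true = true
[3.1.1.1.2] false → true (antecedent false ⇒ implication holds) = true
[3.1.1.1] false AND true = false
[3.1.1.2.3] true AND true = true
[3.1.1.2] false OR false OR true = true
[3.1.1] false OR true = true
[3.1] NOT true = false
[3] NOT false = true
[root] true AND true AND true = true
Overall: true → applied

Applied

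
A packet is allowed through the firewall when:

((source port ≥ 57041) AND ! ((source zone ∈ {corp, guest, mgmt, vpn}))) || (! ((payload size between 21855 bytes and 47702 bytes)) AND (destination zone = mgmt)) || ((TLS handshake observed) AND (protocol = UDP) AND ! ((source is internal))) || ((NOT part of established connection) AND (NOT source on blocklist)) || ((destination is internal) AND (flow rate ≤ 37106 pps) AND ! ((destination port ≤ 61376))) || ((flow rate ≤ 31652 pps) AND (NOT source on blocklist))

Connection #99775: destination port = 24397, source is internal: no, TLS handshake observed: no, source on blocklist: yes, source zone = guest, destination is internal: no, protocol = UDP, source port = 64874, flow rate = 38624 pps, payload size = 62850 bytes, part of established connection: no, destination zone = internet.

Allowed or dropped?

Atomic conditions:
  source port ≥ 57041: 64874 ≥ 57041 is true
  source zone ∈ {corp, guest, mgmt, vpn}: guest is in the set → true
  payload size between 21855 bytes and 47702 bytes: 62850 in [21855, 47702] is false
  destination zone = mgmt: internet == mgmt is false
  TLS handshake observed: no → false
  protocol = UDP: UDP == UDP is true
  source is internal: no → false
  NOT part of established connection: no → true
  NOT source on blocklist: yes → false
  destination is internal: no → false
  flow rate ≤ 37106 pps: 38624 ≤ 37106 is false
  destination port ≤ 61376: 24397 ≤ 61376 is true
  flow rate ≤ 31652 pps: 38624 ≤ 31652 is false
Combine:
[1.2] NOT true = false
[1] true AND false = false
[2.1] NOT false = true
[2] true AND false = false
[3.3] NOT false = true
[3] false AND true AND true = false
[4] true AND false = false
[5.3] NOT true = false
[5] false AND false AND false = false
[6] false AND false = false
[root] false OR false OR false OR false OR false OR false = false
Overall: false → dropped

Dropped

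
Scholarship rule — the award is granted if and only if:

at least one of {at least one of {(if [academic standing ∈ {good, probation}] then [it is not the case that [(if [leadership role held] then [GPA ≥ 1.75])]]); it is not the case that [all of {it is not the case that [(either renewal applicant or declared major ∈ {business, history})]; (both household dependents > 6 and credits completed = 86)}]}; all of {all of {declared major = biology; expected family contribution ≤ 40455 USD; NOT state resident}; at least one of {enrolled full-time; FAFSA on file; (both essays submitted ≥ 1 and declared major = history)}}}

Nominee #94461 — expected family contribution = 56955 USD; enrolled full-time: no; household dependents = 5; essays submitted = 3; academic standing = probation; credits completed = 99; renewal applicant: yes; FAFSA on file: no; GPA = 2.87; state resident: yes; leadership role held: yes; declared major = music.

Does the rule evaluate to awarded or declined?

Atomic conditions:
  academic standing ∈ {good, probation}: probation is in the set → true
  leadership role held: yes → true
  GPA ≥ 1.75: 2.87 ≥ 1.75 is true
  renewal applicant: yes → true
  declared major ∈ {business, history}: music is not in the set → false
  household dependents > 6: 5 > 6 is false
  credits completed = 86: 99 == 86 is false
  declared major = biology: music == biology is false
  expected family contribution ≤ 40455 USD: 56955 ≤ 40455 is false
  NOT state resident: yes → false
  enrolled full-time: no → false
  FAFSA on file: no → false
  essays submitted ≥ 1: 3 ≥ 1 is true
  declared major = history: music == history is false
Combine:
[1.1.2.1] true → true = true
[1.1.2] NOT true = false
[1.1] true → false = false
[1.2.1.1.1] true OR false = true
[1.2.1.1] NOT true = false
[1.2.1.2] false AND false = false
[1.2.1] false AND false = false
[1.2] NOT false = true
[1] false OR true = true
[2.1] false AND false AND false = false
[2.2.3] true AND false = false
[2.2] false OR false OR false = false
[2] false AND false = false
[root] true OR false = true
Overall: true → awarded

Awarded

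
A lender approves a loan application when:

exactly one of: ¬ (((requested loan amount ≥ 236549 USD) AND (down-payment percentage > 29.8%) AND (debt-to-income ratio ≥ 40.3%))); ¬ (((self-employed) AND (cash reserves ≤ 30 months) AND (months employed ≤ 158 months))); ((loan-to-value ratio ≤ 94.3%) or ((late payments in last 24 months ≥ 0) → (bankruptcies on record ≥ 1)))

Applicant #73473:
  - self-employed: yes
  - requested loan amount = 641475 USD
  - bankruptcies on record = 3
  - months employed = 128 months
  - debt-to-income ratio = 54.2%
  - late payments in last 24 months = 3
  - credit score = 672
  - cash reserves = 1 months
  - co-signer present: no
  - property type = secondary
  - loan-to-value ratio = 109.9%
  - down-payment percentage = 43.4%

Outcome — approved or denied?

Atomic conditions:
  requested loan amount ≥ 236549 USD: 641475 ≥ 236549 is true
  down-payment percentage > 29.8%: 43.4 > 29.8 is true
  debt-to-income ratio ≥ 40.3%: 54.2 ≥ 40.3 is true
  self-employed: yes → true
  cash reserves ≤ 30 months: 1 ≤ 30 is true
  months employed ≤ 158 months: 128 ≤ 158 is true
  loan-to-value ratio ≤ 94.3%: 109.9 ≤ 94.3 is false
  late payments in last 24 months ≥ 0: 3 ≥ 0 is true
  bankruptcies on record ≥ 1: 3 ≥ 1 is true
Combine:
[1.1] true AND true AND true = true
[1] NOT true = false
[2.1] true AND true AND true = true
[2] NOT true = false
[3.2] true → true = true
[3] false OR true = true
[root] exactly-one(false, false, true) = true
Overall: true → approved

Approved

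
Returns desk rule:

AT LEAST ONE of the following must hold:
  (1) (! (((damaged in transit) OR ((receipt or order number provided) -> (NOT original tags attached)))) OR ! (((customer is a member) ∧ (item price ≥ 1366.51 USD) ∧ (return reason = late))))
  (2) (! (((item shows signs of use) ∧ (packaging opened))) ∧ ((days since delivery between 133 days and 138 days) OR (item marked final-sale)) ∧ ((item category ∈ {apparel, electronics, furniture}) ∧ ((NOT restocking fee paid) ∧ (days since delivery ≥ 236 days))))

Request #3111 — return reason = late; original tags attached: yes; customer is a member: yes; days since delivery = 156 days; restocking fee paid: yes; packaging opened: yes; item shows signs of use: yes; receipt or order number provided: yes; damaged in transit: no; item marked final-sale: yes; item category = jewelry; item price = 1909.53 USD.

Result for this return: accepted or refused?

Atomic conditions:
  damaged in transit: no → false
  receipt or order number provided: yes → true
  NOT original tags attached: yes → false
  customer is a member: yes → true
  item price ≥ 1366.51 USD: 1909.53 ≥ 1366.51 is true
  return reason = late: late == late is true
  item shows signs of use: yes → true
  packaging opened: yes → true
  days since delivery between 133 days and 138 days: 156 in [133, 138] is false
  item marked final-sale: yes → true
  item category ∈ {apparel, electronics, furniture}: jewelry is not in the set → false
  NOT restocking fee paid: yes → false
  days since delivery ≥ 236 days: 156 ≥ 236 is false
Combine:
[1.1.1.2] true → false = false
[1.1.1] false OR false = false
[1.1] NOT false = true
[1.2.1] true AND true AND true = true
[1.2] NOT true = false
[1] true OR false = true
[2.1.1] true AND true = true
[2.1] NOT true = false
[2.2] false OR true = true
[2.3.2] false AND false = false
[2.3] false AND false = false
[2] false AND true AND false = false
[root] true OR false = true
Overall: true → accepted

Accepted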